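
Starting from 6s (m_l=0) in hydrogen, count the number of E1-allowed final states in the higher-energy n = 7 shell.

E1 requires Δl = ±1, so l_f ∈ {-1, 1}; with 0 ≤ l_f ≤ n_f−1 = 6, the allowed l_f values are {1}.
For l_f = 1: m_f ∈ {m_i−1, m_i, m_i+1} ∩ [−1, 1] = {-1, 0, 1} → 3 states.
Total: 3.

3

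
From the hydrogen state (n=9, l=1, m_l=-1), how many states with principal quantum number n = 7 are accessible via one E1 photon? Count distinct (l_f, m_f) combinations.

E1 requires Δl = ±1, so l_f ∈ {0, 2}; with 0 ≤ l_f ≤ n_f−1 = 6, the allowed l_f values are {0, 2}.
For l_f = 0: m_f ∈ {m_i−1, m_i, m_i+1} ∩ [−0, 0] = {0} → 1 state.
For l_f = 2: m_f ∈ {m_i−1, m_i, m_i+1} ∩ [−2, 2] = {-2, -1, 0} → 3 states.
Total: 4.

4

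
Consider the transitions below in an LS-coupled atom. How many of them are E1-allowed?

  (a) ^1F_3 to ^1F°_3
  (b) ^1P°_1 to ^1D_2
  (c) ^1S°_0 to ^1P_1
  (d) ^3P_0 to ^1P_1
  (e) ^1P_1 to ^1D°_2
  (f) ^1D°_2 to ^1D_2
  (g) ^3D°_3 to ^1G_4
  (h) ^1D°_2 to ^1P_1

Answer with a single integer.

6

(a) allowed
(b) allowed
(c) allowed
(d) forbidden (parity, ΔS fail)
(e) allowed
(f) allowed
(g) forbidden (ΔS, ΔL fail)
(h) allowed
Total allowed: 6 of 8.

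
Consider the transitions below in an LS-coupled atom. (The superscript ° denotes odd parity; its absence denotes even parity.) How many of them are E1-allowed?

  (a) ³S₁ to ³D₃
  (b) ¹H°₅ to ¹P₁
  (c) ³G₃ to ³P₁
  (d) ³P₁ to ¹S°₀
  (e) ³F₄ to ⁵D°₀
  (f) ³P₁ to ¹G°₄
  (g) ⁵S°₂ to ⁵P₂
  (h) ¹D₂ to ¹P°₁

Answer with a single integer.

2

(a) forbidden (parity, ΔL, ΔJ fail)
(b) forbidden (ΔL, ΔJ fail)
(c) forbidden (parity, ΔL, ΔJ fail)
(d) forbidden (ΔS fails)
(e) forbidden (ΔS, ΔJ fail)
(f) forbidden (ΔS, ΔL, ΔJ fail)
(g) allowed
(h) allowed
Total allowed: 2 of 8.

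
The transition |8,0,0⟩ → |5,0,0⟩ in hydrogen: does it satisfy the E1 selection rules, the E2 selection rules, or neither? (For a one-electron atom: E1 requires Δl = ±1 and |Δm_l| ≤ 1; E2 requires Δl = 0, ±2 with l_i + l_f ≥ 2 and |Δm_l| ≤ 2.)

Δl = 0 − 0 = +0; l_i + l_f = 0.
Δm_l = +0.
E1 (Δl = ±1, |Δm_l| ≤ 1): not satisfied.
E2 (Δl = 0,±2, l_i+l_f ≥ 2, |Δm_l| ≤ 2): not satisfied.

neither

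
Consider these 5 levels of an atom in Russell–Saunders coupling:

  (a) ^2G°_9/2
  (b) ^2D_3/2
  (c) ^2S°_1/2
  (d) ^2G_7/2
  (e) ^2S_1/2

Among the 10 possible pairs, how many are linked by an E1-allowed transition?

(a)–(b): forbidden (ΔL, ΔJ).
(a)–(c): forbidden (parity, ΔL, ΔJ).
(a)–(d): allowed.
(a)–(e): forbidden (ΔL, ΔJ).
(b)–(c): forbidden (ΔL).
(b)–(d): forbidden (parity, ΔL, ΔJ).
(b)–(e): forbidden (parity, ΔL).
(c)–(d): forbidden (ΔL, ΔJ).
(c)–(e): forbidden (ΔL).
(d)–(e): forbidden (parity, ΔL, ΔJ).
Allowed pairs: 1 of 10.

1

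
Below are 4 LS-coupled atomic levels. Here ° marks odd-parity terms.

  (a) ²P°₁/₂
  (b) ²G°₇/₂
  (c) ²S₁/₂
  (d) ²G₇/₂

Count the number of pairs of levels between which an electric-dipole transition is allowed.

(a)–(b): forbidden (parity, ΔL, ΔJ).
(a)–(c): allowed.
(a)–(d): forbidden (ΔL, ΔJ).
(b)–(c): forbidden (ΔL, ΔJ).
(b)–(d): allowed.
(c)–(d): forbidden (parity, ΔL, ΔJ).
Allowed pairs: 2 of 6.

2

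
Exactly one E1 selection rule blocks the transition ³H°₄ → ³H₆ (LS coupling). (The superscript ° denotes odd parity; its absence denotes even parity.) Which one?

Parity must change: odd → even — ✓.
ΔS = 0: S: 1 → 1 — ✓.
ΔL = 0, ±1 (not L=0↔0): L: 5 → 5, ΔL = +0 — ✓.
ΔJ = 0, ±1 (not J=0↔0): J: 4 → 6, ΔJ = +2 — ✗.

the ΔJ = 0, ±1 rule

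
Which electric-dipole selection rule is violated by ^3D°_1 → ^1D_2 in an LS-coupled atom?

the ΔS = 0 rule

Reading off the term symbols: S 1→0, L 2→2, J 1→2, parity odd→even.
Parity must change: odd → even — ok.
ΔS = 0: S: 1 → 0 — fails.
ΔL = 0, ±1 (not L=0↔0): L: 2 → 2, ΔL = +0 — ok.
ΔJ = 0, ±1 (not J=0↔0): J: 1 → 2, ΔJ = +1 — ok.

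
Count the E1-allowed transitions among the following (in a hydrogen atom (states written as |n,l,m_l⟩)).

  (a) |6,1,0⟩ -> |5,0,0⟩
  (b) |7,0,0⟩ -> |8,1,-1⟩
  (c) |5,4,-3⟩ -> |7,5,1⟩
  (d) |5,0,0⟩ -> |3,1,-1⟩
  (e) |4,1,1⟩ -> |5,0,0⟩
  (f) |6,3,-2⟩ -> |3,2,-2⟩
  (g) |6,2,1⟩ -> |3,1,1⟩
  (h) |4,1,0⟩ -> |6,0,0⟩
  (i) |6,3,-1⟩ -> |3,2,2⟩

(a) allowed
(b) allowed
(c) forbidden — Δm_l = +4 (E1 requires Δm_l = 0, ±1)
(d) allowed
(e) allowed
(f) allowed
(g) allowed
(h) allowed
(i) forbidden — Δm_l = +3 (E1 requires Δm_l = 0, ±1)
Total allowed: 7 of 9.

7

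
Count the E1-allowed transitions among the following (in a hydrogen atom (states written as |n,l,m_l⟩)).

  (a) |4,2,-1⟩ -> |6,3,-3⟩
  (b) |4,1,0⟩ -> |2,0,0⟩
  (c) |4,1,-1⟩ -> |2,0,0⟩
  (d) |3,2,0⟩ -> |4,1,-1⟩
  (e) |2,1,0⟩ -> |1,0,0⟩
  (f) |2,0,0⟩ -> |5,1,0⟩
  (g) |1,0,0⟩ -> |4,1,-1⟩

6

(a) forbidden — Δm_l = -2 (E1 requires Δm_l = 0, ±1)
(b) allowed
(c) allowed
(d) allowed
(e) allowed
(f) allowed
(g) allowed
Total allowed: 6 of 7.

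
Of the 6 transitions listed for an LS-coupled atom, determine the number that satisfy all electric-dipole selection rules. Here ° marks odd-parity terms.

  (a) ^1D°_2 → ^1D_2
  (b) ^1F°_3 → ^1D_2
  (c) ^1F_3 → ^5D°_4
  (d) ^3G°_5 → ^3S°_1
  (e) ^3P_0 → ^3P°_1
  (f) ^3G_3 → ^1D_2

3

(a) allowed
(b) allowed
(c) forbidden (ΔS fails)
(d) forbidden (parity, ΔL, ΔJ fail)
(e) allowed
(f) forbidden (parity, ΔS, ΔL fail)
Total allowed: 3 of 6.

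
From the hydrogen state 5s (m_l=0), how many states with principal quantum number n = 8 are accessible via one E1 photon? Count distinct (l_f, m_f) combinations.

3

E1 requires Δl = ±1, so l_f ∈ {-1, 1}; with 0 ≤ l_f ≤ n_f−1 = 7, the allowed l_f values are {1}.
For l_f = 1: m_f ∈ {m_i−1, m_i, m_i+1} ∩ [−1, 1] = {-1, 0, 1} → 3 states.
Total: 3.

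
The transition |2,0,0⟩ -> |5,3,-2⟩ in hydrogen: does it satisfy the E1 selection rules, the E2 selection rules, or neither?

neither

Δl = 3 − 0 = +3; l_i + l_f = 3.
Δm_l = -2.
E1 (Δl = ±1, |Δm_l| ≤ 1): not satisfied.
E2 (Δl = 0,±2, l_i+l_f ≥ 2, |Δm_l| ≤ 2): not satisfied.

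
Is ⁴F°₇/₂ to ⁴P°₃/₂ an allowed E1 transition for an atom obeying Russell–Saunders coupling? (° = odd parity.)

Initial level: S=3/2, L=3, J=7/2, parity odd. Final level: S=3/2, L=1, J=3/2, parity odd.
ΔL = 0, ±1 (not L=0↔0): L: 3 → 1, ΔL = -2 — violated.
ΔS = 0: S: 3/2 → 3/2 — satisfied.
Parity must change: odd → odd — violated.
ΔJ = 0, ±1 (not J=0↔0): J: 7/2 → 3/2, ΔJ = -2 — violated.
Rule(s) violated: parity, ΔL, ΔJ.

forbidden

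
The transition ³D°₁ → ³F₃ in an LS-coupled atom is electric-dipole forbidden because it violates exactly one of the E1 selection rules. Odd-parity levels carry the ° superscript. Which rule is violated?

Parity must change: odd → even — ok.
ΔS = 0: S: 1 → 1 — ok.
ΔL = 0, ±1 (not L=0↔0): L: 2 → 3, ΔL = +1 — ok.
ΔJ = 0, ±1 (not J=0↔0): J: 1 → 3, ΔJ = +2 — fails.

the ΔJ = 0, ±1 rule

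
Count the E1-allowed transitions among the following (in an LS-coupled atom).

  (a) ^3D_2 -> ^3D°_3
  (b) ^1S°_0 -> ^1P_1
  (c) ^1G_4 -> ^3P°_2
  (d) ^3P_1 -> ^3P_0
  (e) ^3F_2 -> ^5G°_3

2

(a) allowed
(b) allowed
(c) forbidden (ΔS, ΔL, ΔJ fail)
(d) forbidden (parity fails)
(e) forbidden (ΔS fails)
Total allowed: 2 of 5.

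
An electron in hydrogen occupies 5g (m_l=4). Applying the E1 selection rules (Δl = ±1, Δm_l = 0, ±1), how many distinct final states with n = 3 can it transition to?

0

E1 requires l_f ∈ {3, 5}, but neither lies in [0, 2], so no final state is reachable.
Total: 0.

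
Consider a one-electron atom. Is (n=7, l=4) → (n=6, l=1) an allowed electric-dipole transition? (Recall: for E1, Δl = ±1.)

forbidden

l: 4 → 1 (Δl = -3). Δl = ±1 violated.
The transition is electric-dipole forbidden.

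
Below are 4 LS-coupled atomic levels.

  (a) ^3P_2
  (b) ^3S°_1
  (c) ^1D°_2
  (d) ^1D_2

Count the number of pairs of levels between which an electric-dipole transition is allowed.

(a)–(b): allowed.
(a)–(c): forbidden (ΔS).
(a)–(d): forbidden (parity, ΔS).
(b)–(c): forbidden (parity, ΔS, ΔL).
(b)–(d): forbidden (ΔS, ΔL).
(c)–(d): allowed.
Allowed pairs: 2 of 6.

2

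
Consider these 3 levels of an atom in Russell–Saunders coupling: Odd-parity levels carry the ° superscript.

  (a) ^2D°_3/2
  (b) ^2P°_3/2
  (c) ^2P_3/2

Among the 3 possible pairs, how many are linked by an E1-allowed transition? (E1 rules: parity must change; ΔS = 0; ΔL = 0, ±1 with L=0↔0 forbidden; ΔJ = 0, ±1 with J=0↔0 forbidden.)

(a)–(b): forbidden (parity).
(a)–(c): allowed.
(b)–(c): allowed.
Allowed pairs: 2 of 3.

2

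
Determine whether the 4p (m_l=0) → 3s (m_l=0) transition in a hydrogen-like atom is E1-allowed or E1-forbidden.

Initial l = 1, final l = 0, so Δl = -1. E1 requires Δl = ±1: ✓.
Δm_l = 0 − (0) = +0. E1 requires Δm_l = 0, ±1: ✓.
All E1 selection rules are satisfied.

allowed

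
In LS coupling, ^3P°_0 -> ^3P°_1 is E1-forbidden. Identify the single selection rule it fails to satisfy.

parity

Initial level: S=1, L=1, J=0, parity odd. Final level: S=1, L=1, J=1, parity odd.
ΔJ = 0, ±1 (not J=0↔0): J: 0 → 1, ΔJ = +1 — passes.
ΔS = 0: S: 1 → 1 — passes.
ΔL = 0, ±1 (not L=0↔0): L: 1 → 1, ΔL = +0 — passes.
Parity must change: odd → odd — fails.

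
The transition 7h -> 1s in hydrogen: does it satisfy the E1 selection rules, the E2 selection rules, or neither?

neither

Δl = 0 − 5 = -5; l_i + l_f = 5.
E1 (Δl = ±1): not satisfied.
E2 (Δl = 0,±2, l_i+l_f ≥ 2): not satisfied.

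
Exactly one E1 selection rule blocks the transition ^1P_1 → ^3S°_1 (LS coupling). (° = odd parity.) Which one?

ΔS = 0: S: 0 → 1 — fails.
ΔJ = 0, ±1 (not J=0↔0): J: 1 → 1, ΔJ = +0 — passes.
ΔL = 0, ±1 (not L=0↔0): L: 1 → 0, ΔL = -1 — passes.
Parity must change: even → odd — passes.

the ΔS = 0 rule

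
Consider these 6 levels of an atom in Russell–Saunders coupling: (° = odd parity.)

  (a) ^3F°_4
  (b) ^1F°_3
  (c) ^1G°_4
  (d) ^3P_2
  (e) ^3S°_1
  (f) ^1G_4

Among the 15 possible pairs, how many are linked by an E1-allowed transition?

(a)–(b): forbidden (parity, ΔS).
(a)–(c): forbidden (parity, ΔS).
(a)–(d): forbidden (ΔL, ΔJ).
(a)–(e): forbidden (parity, ΔL, ΔJ).
(a)–(f): forbidden (ΔS).
(b)–(c): forbidden (parity).
(b)–(d): forbidden (ΔS, ΔL).
(b)–(e): forbidden (parity, ΔS, ΔL, ΔJ).
(b)–(f): allowed.
(c)–(d): forbidden (ΔS, ΔL, ΔJ).
(c)–(e): forbidden (parity, ΔS, ΔL, ΔJ).
(c)–(f): allowed.
(d)–(e): allowed.
(d)–(f): forbidden (parity, ΔS, ΔL, ΔJ).
(e)–(f): forbidden (ΔS, ΔL, ΔJ).
Allowed pairs: 3 of 15.

3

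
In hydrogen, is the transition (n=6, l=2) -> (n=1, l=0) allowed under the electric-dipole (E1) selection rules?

Δl = 0 − 2 = -2; the E1 rule Δl = ±1 is violated.
The transition is electric-dipole forbidden.

forbidden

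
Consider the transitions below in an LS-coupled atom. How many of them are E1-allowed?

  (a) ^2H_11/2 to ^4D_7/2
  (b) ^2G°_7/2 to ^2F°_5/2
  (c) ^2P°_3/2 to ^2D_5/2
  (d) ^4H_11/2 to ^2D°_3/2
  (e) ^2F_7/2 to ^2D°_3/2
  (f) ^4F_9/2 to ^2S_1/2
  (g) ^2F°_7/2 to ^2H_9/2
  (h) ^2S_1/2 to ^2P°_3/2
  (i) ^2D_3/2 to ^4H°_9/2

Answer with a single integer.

(a) forbidden (parity, ΔS, ΔL, ΔJ fail)
(b) forbidden (parity fails)
(c) allowed
(d) forbidden (ΔS, ΔL, ΔJ fail)
(e) forbidden (ΔJ fails)
(f) forbidden (parity, ΔS, ΔL, ΔJ fail)
(g) forbidden (ΔL fails)
(h) allowed
(i) forbidden (ΔS, ΔL, ΔJ fail)
Total allowed: 2 of 9.

2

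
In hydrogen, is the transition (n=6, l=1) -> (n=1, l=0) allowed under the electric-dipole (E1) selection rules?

l: 1 → 0 (Δl = -1). Δl = ±1 satisfied.
All E1 selection rules are satisfied.

allowed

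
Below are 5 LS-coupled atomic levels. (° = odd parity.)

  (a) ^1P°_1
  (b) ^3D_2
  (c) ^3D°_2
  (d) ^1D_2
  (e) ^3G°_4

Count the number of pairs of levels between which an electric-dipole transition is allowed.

(a)–(b): forbidden (ΔS).
(a)–(c): forbidden (parity, ΔS).
(a)–(d): allowed.
(a)–(e): forbidden (parity, ΔS, ΔL, ΔJ).
(b)–(c): allowed.
(b)–(d): forbidden (parity, ΔS).
(b)–(e): forbidden (ΔL, ΔJ).
(c)–(d): forbidden (ΔS).
(c)–(e): forbidden (parity, ΔL, ΔJ).
(d)–(e): forbidden (ΔS, ΔL, ΔJ).
Allowed pairs: 2 of 10.

2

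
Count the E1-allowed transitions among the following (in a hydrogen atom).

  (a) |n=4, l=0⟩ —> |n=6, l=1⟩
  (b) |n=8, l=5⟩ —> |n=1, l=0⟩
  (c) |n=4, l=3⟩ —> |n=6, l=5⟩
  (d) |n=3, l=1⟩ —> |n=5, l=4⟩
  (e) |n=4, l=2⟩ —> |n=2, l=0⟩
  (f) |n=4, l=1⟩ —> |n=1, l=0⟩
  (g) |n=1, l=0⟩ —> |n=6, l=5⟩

2

(a) allowed
(b) forbidden — Δl = -5 (E1 requires Δl = ±1)
(c) forbidden — Δl = +2 (E1 requires Δl = ±1)
(d) forbidden — Δl = +3 (E1 requires Δl = ±1)
(e) forbidden — Δl = -2 (E1 requires Δl = ±1)
(f) allowed
(g) forbidden — Δl = +5 (E1 requires Δl = ±1)
Total allowed: 2 of 7.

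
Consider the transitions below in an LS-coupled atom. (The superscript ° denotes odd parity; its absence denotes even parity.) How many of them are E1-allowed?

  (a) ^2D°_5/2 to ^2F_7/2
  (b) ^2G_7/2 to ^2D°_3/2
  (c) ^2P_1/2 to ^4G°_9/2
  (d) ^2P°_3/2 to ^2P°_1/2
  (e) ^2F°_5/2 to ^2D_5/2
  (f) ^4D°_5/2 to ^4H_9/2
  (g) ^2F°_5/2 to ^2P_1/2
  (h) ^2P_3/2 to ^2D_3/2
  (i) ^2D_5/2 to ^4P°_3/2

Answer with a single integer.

2

(a) allowed
(b) forbidden (ΔL, ΔJ fail)
(c) forbidden (ΔS, ΔL, ΔJ fail)
(d) forbidden (parity fails)
(e) allowed
(f) forbidden (ΔL, ΔJ fail)
(g) forbidden (ΔL, ΔJ fail)
(h) forbidden (parity fails)
(i) forbidden (ΔS fails)
Total allowed: 2 of 9.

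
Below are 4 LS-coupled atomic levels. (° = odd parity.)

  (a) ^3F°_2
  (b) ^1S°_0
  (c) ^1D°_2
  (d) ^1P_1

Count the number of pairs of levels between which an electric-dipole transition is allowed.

2

(a)–(b): forbidden (parity, ΔS, ΔL, ΔJ).
(a)–(c): forbidden (parity, ΔS).
(a)–(d): forbidden (ΔS, ΔL).
(b)–(c): forbidden (parity, ΔL, ΔJ).
(b)–(d): allowed.
(c)–(d): allowed.
Allowed pairs: 2 of 6.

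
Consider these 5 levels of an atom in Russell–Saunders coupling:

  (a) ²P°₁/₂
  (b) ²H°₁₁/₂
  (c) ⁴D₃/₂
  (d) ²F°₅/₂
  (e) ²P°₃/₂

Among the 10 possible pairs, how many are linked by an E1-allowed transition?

(a)–(b): forbidden (parity, ΔL, ΔJ).
(a)–(c): forbidden (ΔS).
(a)–(d): forbidden (parity, ΔL, ΔJ).
(a)–(e): forbidden (parity).
(b)–(c): forbidden (ΔS, ΔL, ΔJ).
(b)–(d): forbidden (parity, ΔL, ΔJ).
(b)–(e): forbidden (parity, ΔL, ΔJ).
(c)–(d): forbidden (ΔS).
(c)–(e): forbidden (ΔS).
(d)–(e): forbidden (parity, ΔL).
Allowed pairs: 0 of 10.

0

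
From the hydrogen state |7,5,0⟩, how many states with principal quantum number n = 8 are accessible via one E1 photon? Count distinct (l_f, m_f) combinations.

6

E1 requires Δl = ±1, so l_f ∈ {4, 6}; with 0 ≤ l_f ≤ n_f−1 = 7, the allowed l_f values are {4, 6}.
For l_f = 4: m_f ∈ {m_i−1, m_i, m_i+1} ∩ [−4, 4] = {-1, 0, 1} → 3 states.
For l_f = 6: m_f ∈ {m_i−1, m_i, m_i+1} ∩ [−6, 6] = {-1, 0, 1} → 3 states.
Total: 6.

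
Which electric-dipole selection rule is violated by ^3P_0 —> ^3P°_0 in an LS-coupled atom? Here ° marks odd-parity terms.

the J=0 ↔ J=0 exclusion

Reading off the term symbols: S 1→1, L 1→1, J 0→0, parity even→odd.
ΔS = 0: S: 1 → 1 — ok.
Parity must change: even → odd — ok.
ΔJ = 0, ±1 (not J=0↔0): J: 0 → 0, ΔJ = +0 — fails.
ΔL = 0, ±1 (not L=0↔0): L: 1 → 1, ΔL = +0 — ok.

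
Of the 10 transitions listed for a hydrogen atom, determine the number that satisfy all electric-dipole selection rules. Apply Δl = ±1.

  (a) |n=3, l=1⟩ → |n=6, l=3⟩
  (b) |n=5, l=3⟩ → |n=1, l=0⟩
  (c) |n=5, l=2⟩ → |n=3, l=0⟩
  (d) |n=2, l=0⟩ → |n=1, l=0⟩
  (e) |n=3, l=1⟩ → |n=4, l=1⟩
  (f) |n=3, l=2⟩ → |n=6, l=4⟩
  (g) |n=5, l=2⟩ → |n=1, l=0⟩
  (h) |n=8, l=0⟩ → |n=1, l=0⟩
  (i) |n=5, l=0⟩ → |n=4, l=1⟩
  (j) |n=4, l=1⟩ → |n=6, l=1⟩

(a) forbidden — Δl = +2 (E1 requires Δl = ±1)
(b) forbidden — Δl = -3 (E1 requires Δl = ±1)
(c) forbidden — Δl = -2 (E1 requires Δl = ±1)
(d) forbidden — Δl = +0 (E1 requires Δl = ±1)
(e) forbidden — Δl = +0 (E1 requires Δl = ±1)
(f) forbidden — Δl = +2 (E1 requires Δl = ±1)
(g) forbidden — Δl = -2 (E1 requires Δl = ±1)
(h) forbidden — Δl = +0 (E1 requires Δl = ±1)
(i) allowed
(j) forbidden — Δl = +0 (E1 requires Δl = ±1)
Total allowed: 1 of 10.

1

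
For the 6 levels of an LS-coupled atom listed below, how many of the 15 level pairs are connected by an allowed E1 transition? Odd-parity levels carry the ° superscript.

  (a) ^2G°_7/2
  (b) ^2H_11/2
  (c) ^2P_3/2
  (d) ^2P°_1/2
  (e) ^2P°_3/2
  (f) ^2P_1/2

4

(a)–(b): forbidden (ΔJ).
(a)–(c): forbidden (ΔL, ΔJ).
(a)–(d): forbidden (parity, ΔL, ΔJ).
(a)–(e): forbidden (parity, ΔL, ΔJ).
(a)–(f): forbidden (ΔL, ΔJ).
(b)–(c): forbidden (parity, ΔL, ΔJ).
(b)–(d): forbidden (ΔL, ΔJ).
(b)–(e): forbidden (ΔL, ΔJ).
(b)–(f): forbidden (parity, ΔL, ΔJ).
(c)–(d): allowed.
(c)–(e): allowed.
(c)–(f): forbidden (parity).
(d)–(e): forbidden (parity).
(d)–(f): allowed.
(e)–(f): allowed.
Allowed pairs: 4 of 15.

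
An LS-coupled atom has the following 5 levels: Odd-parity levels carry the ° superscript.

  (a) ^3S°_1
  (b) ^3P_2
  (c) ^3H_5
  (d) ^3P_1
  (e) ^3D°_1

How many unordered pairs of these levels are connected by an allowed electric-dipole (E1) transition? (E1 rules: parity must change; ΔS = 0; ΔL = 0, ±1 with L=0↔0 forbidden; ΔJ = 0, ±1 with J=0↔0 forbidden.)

4

(a)–(b): allowed.
(a)–(c): forbidden (ΔL, ΔJ).
(a)–(d): allowed.
(a)–(e): forbidden (parity, ΔL).
(b)–(c): forbidden (parity, ΔL, ΔJ).
(b)–(d): forbidden (parity).
(b)–(e): allowed.
(c)–(d): forbidden (parity, ΔL, ΔJ).
(c)–(e): forbidden (ΔL, ΔJ).
(d)–(e): allowed.
Allowed pairs: 4 of 10.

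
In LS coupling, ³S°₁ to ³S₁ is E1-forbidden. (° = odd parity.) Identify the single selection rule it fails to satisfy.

Reading off the term symbols: S 1→1, L 0→0, J 1→1, parity odd→even.
Parity must change: odd → even — ok.
ΔS = 0: S: 1 → 1 — ok.
ΔL = 0, ±1 (not L=0↔0): L: 0 → 0, ΔL = +0 — fails.
ΔJ = 0, ±1 (not J=0↔0): J: 1 → 1, ΔJ = +0 — ok.

the L=0 ↔ L=0 exclusion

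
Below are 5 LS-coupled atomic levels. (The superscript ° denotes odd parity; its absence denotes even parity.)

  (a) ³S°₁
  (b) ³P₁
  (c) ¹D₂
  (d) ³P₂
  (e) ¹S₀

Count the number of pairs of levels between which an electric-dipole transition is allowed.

(a)–(b): allowed.
(a)–(c): forbidden (ΔS, ΔL).
(a)–(d): allowed.
(a)–(e): forbidden (ΔS, ΔL).
(b)–(c): forbidden (parity, ΔS).
(b)–(d): forbidden (parity).
(b)–(e): forbidden (parity, ΔS).
(c)–(d): forbidden (parity, ΔS).
(c)–(e): forbidden (parity, ΔL, ΔJ).
(d)–(e): forbidden (parity, ΔS, ΔJ).
Allowed pairs: 2 of 10.

2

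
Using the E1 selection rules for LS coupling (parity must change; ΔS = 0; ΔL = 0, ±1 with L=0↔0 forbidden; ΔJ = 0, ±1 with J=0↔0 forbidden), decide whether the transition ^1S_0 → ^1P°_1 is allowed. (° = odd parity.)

allowed

Initial level: S=0, L=0, J=0, parity even. Final level: S=0, L=1, J=1, parity odd.
Parity must change: even → odd — ok.
ΔL = 0, ±1 (not L=0↔0): L: 0 → 1, ΔL = +1 — ok.
ΔS = 0: S: 0 → 0 — ok.
ΔJ = 0, ±1 (not J=0↔0): J: 0 → 1, ΔJ = +1 — ok.
All four E1 rules are satisfied.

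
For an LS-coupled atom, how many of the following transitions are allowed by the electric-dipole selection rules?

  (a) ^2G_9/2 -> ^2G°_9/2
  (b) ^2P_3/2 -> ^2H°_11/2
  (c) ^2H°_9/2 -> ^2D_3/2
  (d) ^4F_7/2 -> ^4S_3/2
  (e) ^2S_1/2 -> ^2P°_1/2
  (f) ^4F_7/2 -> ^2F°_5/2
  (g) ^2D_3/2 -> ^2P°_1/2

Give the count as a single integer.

3

(a) allowed
(b) forbidden (ΔL, ΔJ fail)
(c) forbidden (ΔL, ΔJ fail)
(d) forbidden (parity, ΔL, ΔJ fail)
(e) allowed
(f) forbidden (ΔS fails)
(g) allowed
Total allowed: 3 of 7.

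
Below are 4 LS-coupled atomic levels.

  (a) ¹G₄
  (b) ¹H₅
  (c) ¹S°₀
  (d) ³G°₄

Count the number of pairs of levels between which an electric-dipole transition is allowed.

(a)–(b): forbidden (parity).
(a)–(c): forbidden (ΔL, ΔJ).
(a)–(d): forbidden (ΔS).
(b)–(c): forbidden (ΔL, ΔJ).
(b)–(d): forbidden (ΔS).
(c)–(d): forbidden (parity, ΔS, ΔL, ΔJ).
Allowed pairs: 0 of 6.

0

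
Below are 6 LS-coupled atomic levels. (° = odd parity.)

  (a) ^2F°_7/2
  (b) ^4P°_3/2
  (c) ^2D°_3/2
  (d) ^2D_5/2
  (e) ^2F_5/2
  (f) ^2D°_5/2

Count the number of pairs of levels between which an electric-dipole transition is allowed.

(a)–(b): forbidden (parity, ΔS, ΔL, ΔJ).
(a)–(c): forbidden (parity, ΔJ).
(a)–(d): allowed.
(a)–(e): allowed.
(a)–(f): forbidden (parity).
(b)–(c): forbidden (parity, ΔS).
(b)–(d): forbidden (ΔS).
(b)–(e): forbidden (ΔS, ΔL).
(b)–(f): forbidden (parity, ΔS).
(c)–(d): allowed.
(c)–(e): allowed.
(c)–(f): forbidden (parity).
(d)–(e): forbidden (parity).
(d)–(f): allowed.
(e)–(f): allowed.
Allowed pairs: 6 of 15.

6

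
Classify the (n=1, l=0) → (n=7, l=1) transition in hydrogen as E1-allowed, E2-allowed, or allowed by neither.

Δl = 1 − 0 = +1; l_i + l_f = 1.
E1 (Δl = ±1): satisfied.
E2 (Δl = 0,±2, l_i+l_f ≥ 2): not satisfied.

E1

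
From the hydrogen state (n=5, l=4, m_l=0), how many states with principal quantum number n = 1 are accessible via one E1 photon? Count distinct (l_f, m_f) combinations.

0

E1 requires l_f ∈ {3, 5}, but neither lies in [0, 0], so no final state is reachable.
Total: 0.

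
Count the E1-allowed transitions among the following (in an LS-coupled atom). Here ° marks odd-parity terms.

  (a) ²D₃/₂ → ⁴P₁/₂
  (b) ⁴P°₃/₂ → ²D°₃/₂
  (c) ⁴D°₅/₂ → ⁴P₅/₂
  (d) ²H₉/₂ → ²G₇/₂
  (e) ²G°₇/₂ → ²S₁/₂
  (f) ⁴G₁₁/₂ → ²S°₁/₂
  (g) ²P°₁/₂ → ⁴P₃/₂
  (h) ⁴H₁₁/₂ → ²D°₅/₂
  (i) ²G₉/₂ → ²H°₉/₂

2

(a) forbidden (parity, ΔS fail)
(b) forbidden (parity, ΔS fail)
(c) allowed
(d) forbidden (parity fails)
(e) forbidden (ΔL, ΔJ fail)
(f) forbidden (ΔS, ΔL, ΔJ fail)
(g) forbidden (ΔS fails)
(h) forbidden (ΔS, ΔL, ΔJ fail)
(i) allowed
Total allowed: 2 of 9.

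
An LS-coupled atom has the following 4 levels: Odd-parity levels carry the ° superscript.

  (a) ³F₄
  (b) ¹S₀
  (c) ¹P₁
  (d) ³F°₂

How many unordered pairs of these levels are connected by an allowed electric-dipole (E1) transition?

(a)–(b): forbidden (parity, ΔS, ΔL, ΔJ).
(a)–(c): forbidden (parity, ΔS, ΔL, ΔJ).
(a)–(d): forbidden (ΔJ).
(b)–(c): forbidden (parity).
(b)–(d): forbidden (ΔS, ΔL, ΔJ).
(c)–(d): forbidden (ΔS, ΔL).
Allowed pairs: 0 of 6.

0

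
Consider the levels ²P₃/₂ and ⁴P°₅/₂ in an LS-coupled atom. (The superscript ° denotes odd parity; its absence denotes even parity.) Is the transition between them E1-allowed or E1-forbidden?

forbidden

ΔJ = 0, ±1 (not J=0↔0): J: 3/2 → 5/2, ΔJ = +1 — passes.
Parity must change: even → odd — passes.
ΔS = 0: S: 1/2 → 3/2 — fails.
ΔL = 0, ±1 (not L=0↔0): L: 1 → 1, ΔL = +0 — passes.
Rule(s) violated: ΔS.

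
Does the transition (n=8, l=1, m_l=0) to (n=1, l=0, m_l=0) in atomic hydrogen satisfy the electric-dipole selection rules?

Initial l = 1, final l = 0, so Δl = -1. E1 requires Δl = ±1: satisfied.
m_l: 0 → 0 (Δm_l = +0). |Δm_l| ≤ 1 satisfied.
All E1 selection rules are satisfied.

allowed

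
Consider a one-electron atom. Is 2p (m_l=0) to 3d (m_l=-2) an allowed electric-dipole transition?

forbidden

l: 1 → 2 (Δl = +1). Δl = ±1 satisfied.
Δm_l = -2 − (0) = -2. E1 requires Δm_l = 0, ±1: violated.
The transition is electric-dipole forbidden.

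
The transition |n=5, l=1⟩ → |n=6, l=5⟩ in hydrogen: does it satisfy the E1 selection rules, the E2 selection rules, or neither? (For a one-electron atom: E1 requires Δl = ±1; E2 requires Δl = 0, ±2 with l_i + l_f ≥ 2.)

Δl = 5 − 1 = +4; l_i + l_f = 6.
E1 (Δl = ±1): not satisfied.
E2 (Δl = 0,±2, l_i+l_f ≥ 2): not satisfied.

neither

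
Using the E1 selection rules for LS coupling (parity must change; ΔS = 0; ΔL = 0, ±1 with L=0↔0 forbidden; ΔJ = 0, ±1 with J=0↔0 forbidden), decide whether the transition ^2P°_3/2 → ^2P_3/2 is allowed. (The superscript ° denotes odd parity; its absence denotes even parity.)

Reading off the term symbols: S 1/2→1/2, L 1→1, J 3/2→3/2, parity odd→even.
Parity must change: odd → even — satisfied.
ΔS = 0: S: 1/2 → 1/2 — satisfied.
ΔL = 0, ±1 (not L=0↔0): L: 1 → 1, ΔL = +0 — satisfied.
ΔJ = 0, ±1 (not J=0↔0): J: 3/2 → 3/2, ΔJ = +0 — satisfied.
All four E1 rules are satisfied.

allowed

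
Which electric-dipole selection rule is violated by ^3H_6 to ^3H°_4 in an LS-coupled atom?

the ΔJ = 0, ±1 rule

Initial level: S=1, L=5, J=6, parity even. Final level: S=1, L=5, J=4, parity odd.
ΔS = 0: S: 1 → 1 — ✓.
ΔJ = 0, ±1 (not J=0↔0): J: 6 → 4, ΔJ = -2 — ✗.
Parity must change: even → odd — ✓.
ΔL = 0, ±1 (not L=0↔0): L: 5 → 5, ΔL = +0 — ✓.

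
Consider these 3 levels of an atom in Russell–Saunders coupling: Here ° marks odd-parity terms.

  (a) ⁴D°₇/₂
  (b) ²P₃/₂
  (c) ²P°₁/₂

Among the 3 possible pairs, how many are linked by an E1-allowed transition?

1

(a)–(b): forbidden (ΔS, ΔJ).
(a)–(c): forbidden (parity, ΔS, ΔJ).
(b)–(c): allowed.
Allowed pairs: 1 of 3.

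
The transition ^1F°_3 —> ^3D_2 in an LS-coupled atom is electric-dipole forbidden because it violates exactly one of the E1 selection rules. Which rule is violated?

Parity must change: odd → even — satisfied.
ΔS = 0: S: 0 → 1 — violated.
ΔL = 0, ±1 (not L=0↔0): L: 3 → 2, ΔL = -1 — satisfied.
ΔJ = 0, ±1 (not J=0↔0): J: 3 → 2, ΔJ = -1 — satisfied.

the ΔS = 0 rule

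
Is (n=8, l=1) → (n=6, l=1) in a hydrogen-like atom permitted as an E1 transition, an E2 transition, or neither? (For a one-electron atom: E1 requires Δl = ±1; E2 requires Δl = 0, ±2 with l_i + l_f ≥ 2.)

E2

Δl = 1 − 1 = +0; l_i + l_f = 2.
E1 (Δl = ±1): not satisfied.
E2 (Δl = 0,±2, l_i+l_f ≥ 2): satisfied.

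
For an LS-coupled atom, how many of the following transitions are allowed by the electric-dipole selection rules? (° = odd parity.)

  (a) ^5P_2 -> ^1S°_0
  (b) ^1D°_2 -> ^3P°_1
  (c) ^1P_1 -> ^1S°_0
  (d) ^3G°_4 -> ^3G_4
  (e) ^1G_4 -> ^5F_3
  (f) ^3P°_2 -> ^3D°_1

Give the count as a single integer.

2

(a) forbidden (ΔS, ΔJ fail)
(b) forbidden (parity, ΔS fail)
(c) allowed
(d) allowed
(e) forbidden (parity, ΔS fail)
(f) forbidden (parity fails)
Total allowed: 2 of 6.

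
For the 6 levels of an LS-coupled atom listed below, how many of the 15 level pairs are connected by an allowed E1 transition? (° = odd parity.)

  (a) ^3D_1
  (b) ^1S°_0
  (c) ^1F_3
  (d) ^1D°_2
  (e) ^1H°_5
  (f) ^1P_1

(a)–(b): forbidden (ΔS, ΔL).
(a)–(c): forbidden (parity, ΔS, ΔJ).
(a)–(d): forbidden (ΔS).
(a)–(e): forbidden (ΔS, ΔL, ΔJ).
(a)–(f): forbidden (parity, ΔS).
(b)–(c): forbidden (ΔL, ΔJ).
(b)–(d): forbidden (parity, ΔL, ΔJ).
(b)–(e): forbidden (parity, ΔL, ΔJ).
(b)–(f): allowed.
(c)–(d): allowed.
(c)–(e): forbidden (ΔL, ΔJ).
(c)–(f): forbidden (parity, ΔL, ΔJ).
(d)–(e): forbidden (parity, ΔL, ΔJ).
(d)–(f): allowed.
(e)–(f): forbidden (ΔL, ΔJ).
Allowed pairs: 3 of 15.

3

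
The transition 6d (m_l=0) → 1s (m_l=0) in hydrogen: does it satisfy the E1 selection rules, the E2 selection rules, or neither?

E2

Δl = 0 − 2 = -2; l_i + l_f = 2.
Δm_l = +0.
E1 (Δl = ±1, |Δm_l| ≤ 1): not satisfied.
E2 (Δl = 0,±2, l_i+l_f ≥ 2, |Δm_l| ≤ 2): satisfied.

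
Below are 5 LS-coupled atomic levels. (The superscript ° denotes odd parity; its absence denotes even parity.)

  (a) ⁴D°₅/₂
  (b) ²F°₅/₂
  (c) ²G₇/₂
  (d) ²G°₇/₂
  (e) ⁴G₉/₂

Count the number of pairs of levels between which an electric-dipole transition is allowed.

(a)–(b): forbidden (parity, ΔS).
(a)–(c): forbidden (ΔS, ΔL).
(a)–(d): forbidden (parity, ΔS, ΔL).
(a)–(e): forbidden (ΔL, ΔJ).
(b)–(c): allowed.
(b)–(d): forbidden (parity).
(b)–(e): forbidden (ΔS, ΔJ).
(c)–(d): allowed.
(c)–(e): forbidden (parity, ΔS).
(d)–(e): forbidden (ΔS).
Allowed pairs: 2 of 10.

2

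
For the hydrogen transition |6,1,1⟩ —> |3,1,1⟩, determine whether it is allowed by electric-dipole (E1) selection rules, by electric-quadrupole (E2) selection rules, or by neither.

E2

Δl = 1 − 1 = +0; l_i + l_f = 2.
Δm_l = +0.
E1 (Δl = ±1, |Δm_l| ≤ 1): not satisfied.
E2 (Δl = 0,±2, l_i+l_f ≥ 2, |Δm_l| ≤ 2): satisfied.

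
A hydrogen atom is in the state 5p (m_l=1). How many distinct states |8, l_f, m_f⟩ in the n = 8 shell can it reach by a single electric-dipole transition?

E1 requires Δl = ±1, so l_f ∈ {0, 2}; with 0 ≤ l_f ≤ n_f−1 = 7, the allowed l_f values are {0, 2}.
For l_f = 0: m_f ∈ {m_i−1, m_i, m_i+1} ∩ [−0, 0] = {0} → 1 state.
For l_f = 2: m_f ∈ {m_i−1, m_i, m_i+1} ∩ [−2, 2] = {0, 1, 2} → 3 states.
Total: 4.

4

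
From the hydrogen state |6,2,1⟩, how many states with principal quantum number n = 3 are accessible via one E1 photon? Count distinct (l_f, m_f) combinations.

E1 requires Δl = ±1, so l_f ∈ {1, 3}; with 0 ≤ l_f ≤ n_f−1 = 2, the allowed l_f values are {1}.
For l_f = 1: m_f ∈ {m_i−1, m_i, m_i+1} ∩ [−1, 1] = {0, 1} → 2 states.
Total: 2.

2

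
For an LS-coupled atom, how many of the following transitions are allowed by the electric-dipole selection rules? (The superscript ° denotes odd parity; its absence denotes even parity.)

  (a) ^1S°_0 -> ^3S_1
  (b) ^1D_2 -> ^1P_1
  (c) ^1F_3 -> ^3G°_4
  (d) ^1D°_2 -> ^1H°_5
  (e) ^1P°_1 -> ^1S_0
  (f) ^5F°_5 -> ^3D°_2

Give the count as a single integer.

(a) forbidden (ΔS, ΔL fail)
(b) forbidden (parity fails)
(c) forbidden (ΔS fails)
(d) forbidden (parity, ΔL, ΔJ fail)
(e) allowed
(f) forbidden (parity, ΔS, ΔJ fail)
Total allowed: 1 of 6.

1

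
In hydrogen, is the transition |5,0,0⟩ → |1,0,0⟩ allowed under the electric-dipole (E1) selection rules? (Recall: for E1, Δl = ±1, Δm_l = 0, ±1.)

forbidden

Δl = 0 − 0 = +0; the E1 rule Δl = ±1 is fails.
Δm_l = 0 − (0) = +0. E1 requires Δm_l = 0, ±1: passes.
The transition is electric-dipole forbidden.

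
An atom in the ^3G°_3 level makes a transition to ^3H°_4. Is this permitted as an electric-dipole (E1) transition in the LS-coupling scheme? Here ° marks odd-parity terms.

Parity must change: odd → odd — fails.
ΔS = 0: S: 1 → 1 — ok.
ΔL = 0, ±1 (not L=0↔0): L: 4 → 5, ΔL = +1 — ok.
ΔJ = 0, ±1 (not J=0↔0): J: 3 → 4, ΔJ = +1 — ok.
Rule(s) violated: parity.

forbidden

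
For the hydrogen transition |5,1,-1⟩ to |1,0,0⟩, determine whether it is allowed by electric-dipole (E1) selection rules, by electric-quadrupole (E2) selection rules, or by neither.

Δl = 0 − 1 = -1; l_i + l_f = 1.
Δm_l = +1.
E1 (Δl = ±1, |Δm_l| ≤ 1): satisfied.
E2 (Δl = 0,±2, l_i+l_f ≥ 2, |Δm_l| ≤ 2): not satisfied.

E1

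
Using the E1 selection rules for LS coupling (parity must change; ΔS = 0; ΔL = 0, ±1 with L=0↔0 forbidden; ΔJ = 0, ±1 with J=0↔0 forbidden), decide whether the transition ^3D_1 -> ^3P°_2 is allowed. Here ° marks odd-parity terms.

allowed

Reading off the term symbols: S 1→1, L 2→1, J 1→2, parity even→odd.
ΔS = 0: S: 1 → 1 — ✓.
ΔL = 0, ±1 (not L=0↔0): L: 2 → 1, ΔL = -1 — ✓.
ΔJ = 0, ±1 (not J=0↔0): J: 1 → 2, ΔJ = +1 — ✓.
Parity must change: even → odd — ✓.
All four E1 rules are satisfied.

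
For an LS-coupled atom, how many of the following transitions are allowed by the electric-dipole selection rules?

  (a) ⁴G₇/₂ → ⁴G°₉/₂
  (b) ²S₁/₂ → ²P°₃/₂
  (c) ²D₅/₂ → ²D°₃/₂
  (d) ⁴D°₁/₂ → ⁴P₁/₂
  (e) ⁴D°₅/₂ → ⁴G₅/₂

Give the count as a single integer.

4

(a) allowed
(b) allowed
(c) allowed
(d) allowed
(e) forbidden (ΔL fails)
Total allowed: 4 of 5.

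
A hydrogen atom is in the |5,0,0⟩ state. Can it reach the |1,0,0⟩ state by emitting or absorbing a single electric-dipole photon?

Δl = 0 − 0 = +0; the E1 rule Δl = ±1 is fails.
Δm_l = 0 − (0) = +0. E1 requires Δm_l = 0, ±1: ok.
The transition is electric-dipole forbidden.

forbidden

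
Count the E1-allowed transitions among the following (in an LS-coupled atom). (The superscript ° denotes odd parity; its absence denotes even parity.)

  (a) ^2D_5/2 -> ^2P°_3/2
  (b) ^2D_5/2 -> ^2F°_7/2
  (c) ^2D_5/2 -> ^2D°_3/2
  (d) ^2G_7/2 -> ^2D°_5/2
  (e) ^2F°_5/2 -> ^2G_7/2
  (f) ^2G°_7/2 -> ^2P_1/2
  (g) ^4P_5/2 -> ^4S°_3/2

5

(a) allowed
(b) allowed
(c) allowed
(d) forbidden (ΔL fails)
(e) allowed
(f) forbidden (ΔL, ΔJ fail)
(g) allowed
Total allowed: 5 of 7.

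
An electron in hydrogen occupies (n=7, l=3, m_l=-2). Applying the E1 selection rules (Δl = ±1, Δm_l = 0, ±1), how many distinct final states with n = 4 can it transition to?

E1 requires Δl = ±1, so l_f ∈ {2, 4}; with 0 ≤ l_f ≤ n_f−1 = 3, the allowed l_f values are {2}.
For l_f = 2: m_f ∈ {m_i−1, m_i, m_i+1} ∩ [−2, 2] = {-2, -1} → 2 states.
Total: 2.

2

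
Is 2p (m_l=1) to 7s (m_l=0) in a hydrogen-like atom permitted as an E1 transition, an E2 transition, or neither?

E1

Δl = 0 − 1 = -1; l_i + l_f = 1.
Δm_l = -1.
E1 (Δl = ±1, |Δm_l| ≤ 1): satisfied.
E2 (Δl = 0,±2, l_i+l_f ≥ 2, |Δm_l| ≤ 2): not satisfied.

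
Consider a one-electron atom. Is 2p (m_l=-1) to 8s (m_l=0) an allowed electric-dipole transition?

allowed

l: 1 → 0 (Δl = -1). Δl = ±1 satisfied.
Δm_l = 0 − (-1) = +1. E1 requires Δm_l = 0, ±1: satisfied.
All E1 selection rules are satisfied.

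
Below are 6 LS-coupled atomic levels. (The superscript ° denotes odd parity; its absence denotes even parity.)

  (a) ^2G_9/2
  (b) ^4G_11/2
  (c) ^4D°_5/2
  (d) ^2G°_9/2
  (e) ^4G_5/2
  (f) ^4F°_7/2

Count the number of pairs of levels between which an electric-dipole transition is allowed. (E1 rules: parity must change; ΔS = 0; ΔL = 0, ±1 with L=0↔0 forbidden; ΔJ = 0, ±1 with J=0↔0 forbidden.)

2

(a)–(b): forbidden (parity, ΔS).
(a)–(c): forbidden (ΔS, ΔL, ΔJ).
(a)–(d): allowed.
(a)–(e): forbidden (parity, ΔS, ΔJ).
(a)–(f): forbidden (ΔS).
(b)–(c): forbidden (ΔL, ΔJ).
(b)–(d): forbidden (ΔS).
(b)–(e): forbidden (parity, ΔJ).
(b)–(f): forbidden (ΔJ).
(c)–(d): forbidden (parity, ΔS, ΔL, ΔJ).
(c)–(e): forbidden (ΔL).
(c)–(f): forbidden (parity).
(d)–(e): forbidden (ΔS, ΔJ).
(d)–(f): forbidden (parity, ΔS).
(e)–(f): allowed.
Allowed pairs: 2 of 15.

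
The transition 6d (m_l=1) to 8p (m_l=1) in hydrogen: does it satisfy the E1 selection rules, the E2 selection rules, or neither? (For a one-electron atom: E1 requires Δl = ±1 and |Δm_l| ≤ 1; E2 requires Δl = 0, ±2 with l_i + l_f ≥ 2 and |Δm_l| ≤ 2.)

Δl = 1 − 2 = -1; l_i + l_f = 3.
Δm_l = +0.
E1 (Δl = ±1, |Δm_l| ≤ 1): satisfied.
E2 (Δl = 0,±2, l_i+l_f ≥ 2, |Δm_l| ≤ 2): not satisfied.

E1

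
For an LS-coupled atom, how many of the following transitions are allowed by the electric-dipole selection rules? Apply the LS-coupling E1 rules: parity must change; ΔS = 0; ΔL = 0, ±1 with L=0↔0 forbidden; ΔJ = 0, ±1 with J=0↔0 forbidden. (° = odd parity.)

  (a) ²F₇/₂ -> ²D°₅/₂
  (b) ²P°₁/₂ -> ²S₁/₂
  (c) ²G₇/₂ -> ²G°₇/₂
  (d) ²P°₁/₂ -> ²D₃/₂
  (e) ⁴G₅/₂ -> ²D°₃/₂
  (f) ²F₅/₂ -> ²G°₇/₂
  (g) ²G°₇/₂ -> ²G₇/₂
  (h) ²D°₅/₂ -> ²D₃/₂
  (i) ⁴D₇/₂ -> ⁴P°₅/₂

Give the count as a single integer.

8

(a) allowed
(b) allowed
(c) allowed
(d) allowed
(e) forbidden (ΔS, ΔL fail)
(f) allowed
(g) allowed
(h) allowed
(i) allowed
Total allowed: 8 of 9.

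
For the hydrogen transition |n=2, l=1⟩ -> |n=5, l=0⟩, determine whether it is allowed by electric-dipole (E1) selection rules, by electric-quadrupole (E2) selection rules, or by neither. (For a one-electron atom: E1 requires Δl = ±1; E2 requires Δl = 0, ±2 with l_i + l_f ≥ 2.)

Δl = 0 − 1 = -1; l_i + l_f = 1.
E1 (Δl = ±1): satisfied.
E2 (Δl = 0,±2, l_i+l_f ≥ 2): not satisfied.

E1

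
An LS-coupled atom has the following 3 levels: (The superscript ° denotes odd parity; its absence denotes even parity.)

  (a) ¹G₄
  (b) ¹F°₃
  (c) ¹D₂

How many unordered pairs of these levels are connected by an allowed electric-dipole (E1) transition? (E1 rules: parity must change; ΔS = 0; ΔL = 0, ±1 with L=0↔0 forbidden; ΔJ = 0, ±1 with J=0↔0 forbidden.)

(a)–(b): allowed.
(a)–(c): forbidden (parity, ΔL, ΔJ).
(b)–(c): allowed.
Allowed pairs: 2 of 3.

2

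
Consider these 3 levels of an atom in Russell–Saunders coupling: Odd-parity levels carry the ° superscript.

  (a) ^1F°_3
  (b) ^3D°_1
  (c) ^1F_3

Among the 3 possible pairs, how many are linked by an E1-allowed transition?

(a)–(b): forbidden (parity, ΔS, ΔJ).
(a)–(c): allowed.
(b)–(c): forbidden (ΔS, ΔJ).
Allowed pairs: 1 of 3.

1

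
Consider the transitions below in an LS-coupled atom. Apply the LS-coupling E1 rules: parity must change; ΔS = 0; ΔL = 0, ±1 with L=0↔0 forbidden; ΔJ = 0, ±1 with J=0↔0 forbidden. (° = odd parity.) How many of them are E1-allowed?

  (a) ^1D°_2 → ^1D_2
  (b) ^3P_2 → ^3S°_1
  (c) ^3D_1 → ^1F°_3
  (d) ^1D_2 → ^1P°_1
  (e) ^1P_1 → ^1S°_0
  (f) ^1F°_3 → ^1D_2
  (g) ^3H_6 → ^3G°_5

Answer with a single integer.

(a) allowed
(b) allowed
(c) forbidden (ΔS, ΔJ fail)
(d) allowed
(e) allowed
(f) allowed
(g) allowed
Total allowed: 6 of 7.

6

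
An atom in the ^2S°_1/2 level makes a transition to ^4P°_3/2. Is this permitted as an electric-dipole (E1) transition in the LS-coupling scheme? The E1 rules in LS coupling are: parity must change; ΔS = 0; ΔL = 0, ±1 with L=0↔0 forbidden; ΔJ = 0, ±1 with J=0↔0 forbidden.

Reading off the term symbols: S 1/2→3/2, L 0→1, J 1/2→3/2, parity odd→odd.
Parity must change: odd → odd — fails.
ΔS = 0: S: 1/2 → 3/2 — fails.
ΔL = 0, ±1 (not L=0↔0): L: 0 → 1, ΔL = +1 — passes.
ΔJ = 0, ±1 (not J=0↔0): J: 1/2 → 3/2, ΔJ = +1 — passes.
Rule(s) violated: parity, ΔS.

forbidden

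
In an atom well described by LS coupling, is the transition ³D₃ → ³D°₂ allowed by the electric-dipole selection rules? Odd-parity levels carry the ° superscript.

allowed

Reading off the term symbols: S 1→1, L 2→2, J 3→2, parity even→odd.
Parity must change: even → odd — satisfied.
ΔS = 0: S: 1 → 1 — satisfied.
ΔL = 0, ±1 (not L=0↔0): L: 2 → 2, ΔL = +0 — satisfied.
ΔJ = 0, ±1 (not J=0↔0): J: 3 → 2, ΔJ = -1 — satisfied.
All four E1 rules are satisfied.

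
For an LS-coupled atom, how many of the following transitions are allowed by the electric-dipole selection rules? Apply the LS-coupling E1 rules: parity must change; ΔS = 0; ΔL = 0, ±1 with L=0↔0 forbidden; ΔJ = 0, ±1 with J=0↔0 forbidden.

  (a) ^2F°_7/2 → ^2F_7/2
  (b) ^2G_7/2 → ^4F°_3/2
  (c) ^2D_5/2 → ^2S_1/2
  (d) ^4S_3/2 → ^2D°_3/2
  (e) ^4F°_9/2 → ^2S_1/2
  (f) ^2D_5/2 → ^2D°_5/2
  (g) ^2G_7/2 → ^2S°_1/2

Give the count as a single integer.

2

(a) allowed
(b) forbidden (ΔS, ΔJ fail)
(c) forbidden (parity, ΔL, ΔJ fail)
(d) forbidden (ΔS, ΔL fail)
(e) forbidden (ΔS, ΔL, ΔJ fail)
(f) allowed
(g) forbidden (ΔL, ΔJ fail)
Total allowed: 2 of 7.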